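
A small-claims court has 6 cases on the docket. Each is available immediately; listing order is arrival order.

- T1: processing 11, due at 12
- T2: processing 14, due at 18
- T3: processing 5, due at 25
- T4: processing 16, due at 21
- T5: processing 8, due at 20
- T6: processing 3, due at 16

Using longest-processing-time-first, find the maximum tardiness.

LPT (decreasing processing time): T4 T2 T1 T5 T3 T6.
T4: 0→16, due 21, tardiness 0
T2: 16→30, due 18, tardiness 12
T1: 30→41, due 12, tardiness 29
T5: 41→49, due 20, tardiness 29
T3: 49→54, due 25, tardiness 29
T6: 54→57, due 16, tardiness 41
Maximum = 41.

41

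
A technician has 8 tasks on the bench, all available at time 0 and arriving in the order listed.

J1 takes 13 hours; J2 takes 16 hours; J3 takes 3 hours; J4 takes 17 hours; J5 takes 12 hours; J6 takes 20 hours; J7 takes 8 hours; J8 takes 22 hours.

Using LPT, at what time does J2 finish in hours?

LPT (decreasing processing time): J8 J6 J4 J2 J1 J5 J7 J3.
J8: 0→22
J6: 22→42
J4: 42→59
J2: 59→75

75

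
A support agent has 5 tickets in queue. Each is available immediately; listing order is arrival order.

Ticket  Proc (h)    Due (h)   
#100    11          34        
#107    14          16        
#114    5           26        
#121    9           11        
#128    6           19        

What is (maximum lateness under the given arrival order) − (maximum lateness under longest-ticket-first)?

FIFO (arrival order): #100 #107 #114 #121 #128.
#100: 0→11, due 34, lateness -23
#107: 11→25, due 16, lateness 9
#114: 25→30, due 26, lateness 4
#121: 30→39, due 11, lateness 28
#128: 39→45, due 19, lateness 26
Maximum = 28.
LPT (decreasing processing time): #107 #100 #121 #128 #114.
#107: 0→14, due 16, lateness -2
#100: 14→25, due 34, lateness -9
#121: 25→34, due 11, lateness 23
#128: 34→40, due 19, lateness 21
#114: 40→45, due 26, lateness 19
Maximum = 23.
Difference = 28 − 23 = 5.

5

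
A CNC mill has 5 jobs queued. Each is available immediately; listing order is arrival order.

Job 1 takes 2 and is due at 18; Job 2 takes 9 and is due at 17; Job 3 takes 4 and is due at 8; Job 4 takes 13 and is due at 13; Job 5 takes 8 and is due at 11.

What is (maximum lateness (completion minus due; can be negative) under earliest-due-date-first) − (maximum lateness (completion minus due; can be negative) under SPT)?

-5

EDD (increasing due date): Job 3 Job 5 Job 4 Job 2 Job 1.
Job 3: 0→4, due 8, lateness -4
Job 5: 4→12, due 11, lateness 1
Job 4: 12→25, due 13, lateness 12
Job 2: 25→34, due 17, lateness 17
Job 1: 34→36, due 18, lateness 18
Maximum = 18.
SPT (increasing processing time): Job 1 Job 3 Job 5 Job 2 Job 4.
Job 1: 0→2, due 18, lateness -16
Job 3: 2→6, due 8, lateness -2
Job 5: 6→14, due 11, lateness 3
Job 2: 14→23, due 17, lateness 6
Job 4: 23→36, due 13, lateness 23
Maximum = 23.
Difference = 18 − 23 = -5.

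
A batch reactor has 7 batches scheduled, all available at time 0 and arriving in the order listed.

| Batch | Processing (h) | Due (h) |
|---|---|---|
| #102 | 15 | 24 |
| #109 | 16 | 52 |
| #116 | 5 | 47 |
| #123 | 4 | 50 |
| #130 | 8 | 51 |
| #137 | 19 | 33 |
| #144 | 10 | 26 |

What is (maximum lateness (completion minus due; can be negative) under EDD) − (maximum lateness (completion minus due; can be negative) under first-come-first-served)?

EDD (increasing due date): #102 #144 #137 #116 #123 #130 #109.
#102: 0→15, due 24, lateness -9
#144: 15→25, due 26, lateness -1
#137: 25→44, due 33, lateness 11
#116: 44→49, due 47, lateness 2
#123: 49→53, due 50, lateness 3
#130: 53→61, due 51, lateness 10
#109: 61→77, due 52, lateness 25
Maximum = 25.
FIFO (arrival order): #102 #109 #116 #123 #130 #137 #144.
#102: 0→15, due 24, lateness -9
#109: 15→31, due 52, lateness -21
#116: 31→36, due 47, lateness -11
#123: 36→40, due 50, lateness -10
#130: 40→48, due 51, lateness -3
#137: 48→67, due 33, lateness 34
#144: 67→77, due 26, lateness 51
Maximum = 51.
Difference = 25 − 51 = -26.

-26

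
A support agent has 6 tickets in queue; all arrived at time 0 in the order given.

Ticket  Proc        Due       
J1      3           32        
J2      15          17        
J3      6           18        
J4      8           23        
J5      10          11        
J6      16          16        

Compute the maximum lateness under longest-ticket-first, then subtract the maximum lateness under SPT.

-5

LPT (decreasing processing time): J6 J2 J5 J4 J3 J1.
J6: 0→16, due 16, lateness 0
J2: 16→31, due 17, lateness 14
J5: 31→41, due 11, lateness 30
J4: 41→49, due 23, lateness 26
J3: 49→55, due 18, lateness 37
J1: 55→58, due 32, lateness 26
Maximum = 37.
SPT (increasing processing time): J1 J3 J4 J5 J2 J6.
J1: 0→3, due 32, lateness -29
J3: 3→9, due 18, lateness -9
J4: 9→17, due 23, lateness -6
J5: 17→27, due 11, lateness 16
J2: 27→42, due 17, lateness 25
J6: 42→58, due 16, lateness 42
Maximum = 42.
Difference = 37 − 42 = -5.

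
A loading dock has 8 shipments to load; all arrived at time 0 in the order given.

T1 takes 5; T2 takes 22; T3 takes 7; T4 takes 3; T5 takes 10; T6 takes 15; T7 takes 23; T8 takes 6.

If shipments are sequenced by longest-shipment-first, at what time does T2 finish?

LPT (decreasing processing time): T7 T2 T6 T5 T3 T8 T1 T4.
T7: 0→23
T2: 23→45

45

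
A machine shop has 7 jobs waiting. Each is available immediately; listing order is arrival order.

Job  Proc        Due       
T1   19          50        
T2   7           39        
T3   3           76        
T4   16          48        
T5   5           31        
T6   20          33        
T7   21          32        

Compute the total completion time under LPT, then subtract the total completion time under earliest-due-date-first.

LPT (decreasing processing time): T7 T6 T1 T4 T2 T5 T3.
T7: 0→21
T6: 21→41
T1: 41→60
T4: 60→76
T2: 76→83
T5: 83→88
T3: 88→91
Sum = 21+41+60+76+83+88+91 = 460.
EDD (increasing due date): T5 T7 T6 T2 T4 T1 T3.
T5: 0→5
T7: 5→26
T6: 26→46
T2: 46→53
T4: 53→69
T1: 69→88
T3: 88→91
Sum = 5+26+46+53+69+88+91 = 378.
Difference = 460 − 378 = 82.

82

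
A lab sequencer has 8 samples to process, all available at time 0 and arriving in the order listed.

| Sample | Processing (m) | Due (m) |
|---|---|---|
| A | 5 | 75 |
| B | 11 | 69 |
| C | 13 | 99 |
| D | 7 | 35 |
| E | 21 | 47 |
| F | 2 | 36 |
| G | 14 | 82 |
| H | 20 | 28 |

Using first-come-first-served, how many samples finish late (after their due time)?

FIFO (arrival order): A B C D E F G H.
A: 0→5, due 75, tardiness 0
B: 5→16, due 69, tardiness 0
C: 16→29, due 99, tardiness 0
D: 29→36, due 35, tardiness 1
E: 36→57, due 47, tardiness 10
F: 57→59, due 36, tardiness 23
G: 59→73, due 82, tardiness 0
H: 73→93, due 28, tardiness 65
Late samples: 4.

4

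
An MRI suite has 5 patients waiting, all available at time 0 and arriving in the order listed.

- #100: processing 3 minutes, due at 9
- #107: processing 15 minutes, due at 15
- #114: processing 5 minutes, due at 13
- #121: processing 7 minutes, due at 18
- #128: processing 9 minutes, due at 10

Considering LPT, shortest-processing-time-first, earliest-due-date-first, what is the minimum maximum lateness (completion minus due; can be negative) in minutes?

LPT (decreasing processing time): #107 #128 #121 #114 #100.
#107: 0→15, due 15, lateness 0
#128: 15→24, due 10, lateness 14
#121: 24→31, due 18, lateness 13
#114: 31→36, due 13, lateness 23
#100: 36→39, due 9, lateness 30
Maximum = 30.
SPT (increasing processing time): #100 #114 #121 #128 #107.
#100: 0→3, due 9, lateness -6
#114: 3→8, due 13, lateness -5
#121: 8→15, due 18, lateness -3
#128: 15→24, due 10, lateness 14
#107: 24→39, due 15, lateness 24
Maximum = 24.
EDD (increasing due date): #100 #128 #114 #107 #121.
#100: 0→3, due 9, lateness -6
#128: 3→12, due 10, lateness 2
#114: 12→17, due 13, lateness 4
#107: 17→32, due 15, lateness 17
#121: 32→39, due 18, lateness 21
Maximum = 21.
LPT 30, SPT 24, EDD 21 → minimum 21.

21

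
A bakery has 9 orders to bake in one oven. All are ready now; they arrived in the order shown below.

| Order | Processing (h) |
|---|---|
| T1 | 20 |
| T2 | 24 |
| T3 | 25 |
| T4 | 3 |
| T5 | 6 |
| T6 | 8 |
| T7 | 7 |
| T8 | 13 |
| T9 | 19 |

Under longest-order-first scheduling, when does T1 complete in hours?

LPT (decreasing processing time): T3 T2 T1 T9 T8 T6 T7 T5 T4.
T3: 0→25
T2: 25→49
T1: 49→69

69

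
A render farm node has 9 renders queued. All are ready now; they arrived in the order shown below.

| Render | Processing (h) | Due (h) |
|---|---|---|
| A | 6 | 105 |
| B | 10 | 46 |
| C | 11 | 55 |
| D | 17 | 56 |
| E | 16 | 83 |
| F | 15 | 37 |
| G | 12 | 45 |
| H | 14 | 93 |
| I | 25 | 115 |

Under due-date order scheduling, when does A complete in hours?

101

EDD (increasing due date): F G B C D E H A I.
F: 0→15
G: 15→27
B: 27→37
C: 37→48
D: 48→65
E: 65→81
H: 81→95
A: 95→101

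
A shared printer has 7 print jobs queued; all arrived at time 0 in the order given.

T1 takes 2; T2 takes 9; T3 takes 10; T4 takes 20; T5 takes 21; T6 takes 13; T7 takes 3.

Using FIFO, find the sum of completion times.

FIFO (arrival order): T1 T2 T3 T4 T5 T6 T7.
T1: 0→2
T2: 2→11
T3: 11→21
T4: 21→41
T5: 41→62
T6: 62→75
T7: 75→78
Sum = 2+11+21+41+62+75+78 = 290.

290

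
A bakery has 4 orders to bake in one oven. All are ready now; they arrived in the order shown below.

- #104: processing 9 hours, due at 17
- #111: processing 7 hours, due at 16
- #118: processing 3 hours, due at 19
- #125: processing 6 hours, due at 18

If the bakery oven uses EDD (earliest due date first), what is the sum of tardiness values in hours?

EDD (increasing due date): #111 #104 #125 #118.
#111: 0→7, due 16, tardiness 0
#104: 7→16, due 17, tardiness 0
#125: 16→22, due 18, tardiness 4
#118: 22→25, due 19, tardiness 6
Sum = 0+0+4+6 = 10.

10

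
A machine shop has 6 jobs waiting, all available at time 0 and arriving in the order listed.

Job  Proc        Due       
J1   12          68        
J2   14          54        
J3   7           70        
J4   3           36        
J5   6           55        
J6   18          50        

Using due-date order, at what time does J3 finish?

EDD (increasing due date): J4 J6 J2 J5 J1 J3.
J4: 0→3
J6: 3→21
J2: 21→35
J5: 35→41
J1: 41→53
J3: 53→60

60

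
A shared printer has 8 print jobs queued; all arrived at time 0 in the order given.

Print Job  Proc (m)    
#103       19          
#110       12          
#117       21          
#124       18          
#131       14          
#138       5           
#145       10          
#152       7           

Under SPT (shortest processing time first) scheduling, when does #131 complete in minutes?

48

SPT (increasing processing time): #138 #152 #145 #110 #131 #124 #103 #117.
#138: 0→5
#152: 5→12
#145: 12→22
#110: 22→34
#131: 34→48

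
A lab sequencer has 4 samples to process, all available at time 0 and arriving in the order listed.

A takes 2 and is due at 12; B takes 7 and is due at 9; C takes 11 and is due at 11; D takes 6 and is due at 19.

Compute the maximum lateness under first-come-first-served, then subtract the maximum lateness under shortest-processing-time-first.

FIFO (arrival order): A B C D.
A: 0→2, due 12, lateness -10
B: 2→9, due 9, lateness 0
C: 9→20, due 11, lateness 9
D: 20→26, due 19, lateness 7
Maximum = 9.
SPT (increasing processing time): A D B C.
A: 0→2, due 12, lateness -10
D: 2→8, due 19, lateness -11
B: 8→15, due 9, lateness 6
C: 15→26, due 11, lateness 15
Maximum = 15.
Difference = 9 − 15 = -6.

-6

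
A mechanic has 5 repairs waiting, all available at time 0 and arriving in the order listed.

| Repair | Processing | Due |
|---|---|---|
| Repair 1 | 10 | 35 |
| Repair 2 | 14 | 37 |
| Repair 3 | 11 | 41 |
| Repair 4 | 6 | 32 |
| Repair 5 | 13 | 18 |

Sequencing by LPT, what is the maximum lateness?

LPT (decreasing processing time): Repair 2 Repair 5 Repair 3 Repair 1 Repair 4.
Repair 2: 0→14, due 37, lateness -23
Repair 5: 14→27, due 18, lateness 9
Repair 3: 27→38, due 41, lateness -3
Repair 1: 38→48, due 35, lateness 13
Repair 4: 48→54, due 32, lateness 22
Maximum = 22.

22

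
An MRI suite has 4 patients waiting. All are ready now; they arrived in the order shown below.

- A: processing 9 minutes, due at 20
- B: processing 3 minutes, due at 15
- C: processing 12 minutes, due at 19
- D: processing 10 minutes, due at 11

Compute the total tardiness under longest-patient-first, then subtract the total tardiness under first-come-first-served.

13

LPT (decreasing processing time): C D A B.
C: 0→12, due 19, tardiness 0
D: 12→22, due 11, tardiness 11
A: 22→31, due 20, tardiness 11
B: 31→34, due 15, tardiness 19
Sum = 0+11+11+19 = 41.
FIFO (arrival order): A B C D.
A: 0→9, due 20, tardiness 0
B: 9→12, due 15, tardiness 0
C: 12→24, due 19, tardiness 5
D: 24→34, due 11, tardiness 23
Sum = 0+0+5+23 = 28.
Difference = 41 − 28 = 13.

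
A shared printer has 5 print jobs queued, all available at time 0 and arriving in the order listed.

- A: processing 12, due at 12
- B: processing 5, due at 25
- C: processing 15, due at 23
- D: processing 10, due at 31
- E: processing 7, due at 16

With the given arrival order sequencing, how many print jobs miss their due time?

3

FIFO (arrival order): A B C D E.
A: 0→12, due 12, tardiness 0
B: 12→17, due 25, tardiness 0
C: 17→32, due 23, tardiness 9
D: 32→42, due 31, tardiness 11
E: 42→49, due 16, tardiness 33
Late print jobs: 3.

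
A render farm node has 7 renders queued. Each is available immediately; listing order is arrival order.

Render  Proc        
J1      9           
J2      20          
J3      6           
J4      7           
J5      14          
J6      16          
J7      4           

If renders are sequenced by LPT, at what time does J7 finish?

76

LPT (decreasing processing time): J2 J6 J5 J1 J4 J3 J7.
J2: 0→20
J6: 20→36
J5: 36→50
J1: 50→59
J4: 59→66
J3: 66→72
J7: 72→76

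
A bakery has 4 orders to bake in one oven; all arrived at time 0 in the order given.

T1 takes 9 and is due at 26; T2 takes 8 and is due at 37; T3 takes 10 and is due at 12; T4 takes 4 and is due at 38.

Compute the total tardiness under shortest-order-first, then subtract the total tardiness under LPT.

19

SPT (increasing processing time): T4 T2 T1 T3.
T4: 0→4, due 38, tardiness 0
T2: 4→12, due 37, tardiness 0
T1: 12→21, due 26, tardiness 0
T3: 21→31, due 12, tardiness 19
Sum = 0+0+0+19 = 19.
LPT (decreasing processing time): T3 T1 T2 T4.
T3: 0→10, due 12, tardiness 0
T1: 10→19, due 26, tardiness 0
T2: 19→27, due 37, tardiness 0
T4: 27→31, due 38, tardiness 0
Sum = 0+0+0+0 = 0.
Difference = 19 − 0 = 19.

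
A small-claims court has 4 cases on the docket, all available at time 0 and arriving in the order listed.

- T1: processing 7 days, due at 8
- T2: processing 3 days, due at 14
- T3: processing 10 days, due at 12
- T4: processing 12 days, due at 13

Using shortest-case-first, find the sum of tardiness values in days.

SPT (increasing processing time): T2 T1 T3 T4.
T2: 0→3, due 14, tardiness 0
T1: 3→10, due 8, tardiness 2
T3: 10→20, due 12, tardiness 8
T4: 20→32, due 13, tardiness 19
Sum = 0+2+8+19 = 29.

29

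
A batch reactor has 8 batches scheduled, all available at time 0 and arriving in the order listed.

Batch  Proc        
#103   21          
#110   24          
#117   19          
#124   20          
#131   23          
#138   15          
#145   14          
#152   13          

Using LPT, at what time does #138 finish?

LPT (decreasing processing time): #110 #131 #103 #124 #117 #138 #145 #152.
#110: 0→24
#131: 24→47
#103: 47→68
#124: 68→88
#117: 88→107
#138: 107→122

122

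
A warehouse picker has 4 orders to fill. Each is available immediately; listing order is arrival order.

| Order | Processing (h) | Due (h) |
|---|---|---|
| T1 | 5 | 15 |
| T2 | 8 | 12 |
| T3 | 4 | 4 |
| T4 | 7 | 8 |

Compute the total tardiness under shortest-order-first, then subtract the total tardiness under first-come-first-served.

SPT (increasing processing time): T3 T1 T4 T2.
T3: 0→4, due 4, tardiness 0
T1: 4→9, due 15, tardiness 0
T4: 9→16, due 8, tardiness 8
T2: 16→24, due 12, tardiness 12
Sum = 0+0+8+12 = 20.
FIFO (arrival order): T1 T2 T3 T4.
T1: 0→5, due 15, tardiness 0
T2: 5→13, due 12, tardiness 1
T3: 13→17, due 4, tardiness 13
T4: 17→24, due 8, tardiness 16
Sum = 0+1+13+16 = 30.
Difference = 20 − 30 = -10.

-10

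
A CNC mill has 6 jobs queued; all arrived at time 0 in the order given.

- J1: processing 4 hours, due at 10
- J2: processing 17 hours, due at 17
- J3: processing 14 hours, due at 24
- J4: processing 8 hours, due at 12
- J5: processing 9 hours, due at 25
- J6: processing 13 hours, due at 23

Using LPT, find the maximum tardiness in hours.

55

LPT (decreasing processing time): J2 J3 J6 J5 J4 J1.
J2: 0→17, due 17, tardiness 0
J3: 17→31, due 24, tardiness 7
J6: 31→44, due 23, tardiness 21
J5: 44→53, due 25, tardiness 28
J4: 53→61, due 12, tardiness 49
J1: 61→65, due 10, tardiness 55
Maximum = 55.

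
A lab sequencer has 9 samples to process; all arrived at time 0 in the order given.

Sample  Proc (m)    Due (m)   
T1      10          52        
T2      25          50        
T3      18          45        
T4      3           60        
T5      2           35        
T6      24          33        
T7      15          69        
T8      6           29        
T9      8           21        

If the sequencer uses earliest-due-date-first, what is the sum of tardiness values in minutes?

175

EDD (increasing due date): T9 T8 T6 T5 T3 T2 T1 T4 T7.
T9: 0→8, due 21, tardiness 0
T8: 8→14, due 29, tardiness 0
T6: 14→38, due 33, tardiness 5
T5: 38→40, due 35, tardiness 5
T3: 40→58, due 45, tardiness 13
T2: 58→83, due 50, tardiness 33
T1: 83→93, due 52, tardiness 41
T4: 93→96, due 60, tardiness 36
T7: 96→111, due 69, tardiness 42
Sum = 0+0+5+5+13+33+41+36+42 = 175.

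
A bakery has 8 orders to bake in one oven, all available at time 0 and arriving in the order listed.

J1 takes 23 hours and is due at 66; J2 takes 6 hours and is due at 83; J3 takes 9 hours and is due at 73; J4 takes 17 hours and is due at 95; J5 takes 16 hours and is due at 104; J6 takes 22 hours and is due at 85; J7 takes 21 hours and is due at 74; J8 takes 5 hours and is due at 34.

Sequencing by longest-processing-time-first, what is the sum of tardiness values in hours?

LPT (decreasing processing time): J1 J6 J7 J4 J5 J3 J2 J8.
J1: 0→23, due 66, tardiness 0
J6: 23→45, due 85, tardiness 0
J7: 45→66, due 74, tardiness 0
J4: 66→83, due 95, tardiness 0
J5: 83→99, due 104, tardiness 0
J3: 99→108, due 73, tardiness 35
J2: 108→114, due 83, tardiness 31
J8: 114→119, due 34, tardiness 85
Sum = 0+0+0+0+0+35+31+85 = 151.

151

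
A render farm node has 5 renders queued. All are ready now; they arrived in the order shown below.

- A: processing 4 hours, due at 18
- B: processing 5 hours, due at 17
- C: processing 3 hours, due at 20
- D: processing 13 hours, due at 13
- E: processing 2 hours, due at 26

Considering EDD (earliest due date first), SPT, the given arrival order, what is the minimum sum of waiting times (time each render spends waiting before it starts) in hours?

30

EDD (increasing due date): D B A C E.
D: waits 0, runs 0→13
B: waits 13, runs 13→18
A: waits 18, runs 18→22
C: waits 22, runs 22→25
E: waits 25, runs 25→27
Sum = 0+13+18+22+25 = 78.
SPT (increasing processing time): E C A B D.
E: waits 0, runs 0→2
C: waits 2, runs 2→5
A: waits 5, runs 5→9
B: waits 9, runs 9→14
D: waits 14, runs 14→27
Sum = 0+2+5+9+14 = 30.
FIFO (arrival order): A B C D E.
A: waits 0, runs 0→4
B: waits 4, runs 4→9
C: waits 9, runs 9→12
D: waits 12, runs 12→25
E: waits 25, runs 25→27
Sum = 0+4+9+12+25 = 50.
EDD 78, SPT 30, FIFO 50 → minimum 30.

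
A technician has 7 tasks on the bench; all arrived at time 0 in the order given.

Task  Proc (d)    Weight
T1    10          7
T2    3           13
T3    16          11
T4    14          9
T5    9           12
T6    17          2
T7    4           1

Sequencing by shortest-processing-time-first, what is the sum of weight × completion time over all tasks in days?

SPT (increasing processing time): T2 T7 T5 T1 T4 T3 T6.
T2: finishes 3, weight 13, w·C = 39
T7: finishes 7, weight 1, w·C = 7
T5: finishes 16, weight 12, w·C = 192
T1: finishes 26, weight 7, w·C = 182
T4: finishes 40, weight 9, w·C = 360
T3: finishes 56, weight 11, w·C = 616
T6: finishes 73, weight 2, w·C = 146
Sum = 39+7+192+182+360+616+146 = 1542.

1542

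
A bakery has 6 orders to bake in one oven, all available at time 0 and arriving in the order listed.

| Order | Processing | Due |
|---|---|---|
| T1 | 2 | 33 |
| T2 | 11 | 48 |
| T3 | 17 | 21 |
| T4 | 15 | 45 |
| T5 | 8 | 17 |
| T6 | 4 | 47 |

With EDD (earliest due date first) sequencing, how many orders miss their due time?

2

EDD (increasing due date): T5 T3 T1 T4 T6 T2.
T5: 0→8, due 17, tardiness 0
T3: 8→25, due 21, tardiness 4
T1: 25→27, due 33, tardiness 0
T4: 27→42, due 45, tardiness 0
T6: 42→46, due 47, tardiness 0
T2: 46→57, due 48, tardiness 9
Late orders: 2.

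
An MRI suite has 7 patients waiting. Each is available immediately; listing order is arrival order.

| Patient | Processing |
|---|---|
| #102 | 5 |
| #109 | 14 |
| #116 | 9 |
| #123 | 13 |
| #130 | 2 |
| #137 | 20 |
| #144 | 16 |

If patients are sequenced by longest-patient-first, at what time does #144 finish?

36

LPT (decreasing processing time): #137 #144 #109 #123 #116 #102 #130.
#137: 0→20
#144: 20→36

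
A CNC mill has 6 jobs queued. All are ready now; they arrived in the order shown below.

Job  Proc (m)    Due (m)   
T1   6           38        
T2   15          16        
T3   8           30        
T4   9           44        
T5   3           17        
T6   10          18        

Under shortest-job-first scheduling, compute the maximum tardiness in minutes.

SPT (increasing processing time): T5 T1 T3 T4 T6 T2.
T5: 0→3, due 17, tardiness 0
T1: 3→9, due 38, tardiness 0
T3: 9→17, due 30, tardiness 0
T4: 17→26, due 44, tardiness 0
T6: 26→36, due 18, tardiness 18
T2: 36→51, due 16, tardiness 35
Maximum = 35.

35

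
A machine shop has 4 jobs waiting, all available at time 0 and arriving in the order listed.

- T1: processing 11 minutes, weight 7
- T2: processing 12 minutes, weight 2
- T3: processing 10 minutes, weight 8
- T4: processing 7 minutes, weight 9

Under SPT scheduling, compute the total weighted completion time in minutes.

475

SPT (increasing processing time): T4 T3 T1 T2.
T4: finishes 7, weight 9, w·C = 63
T3: finishes 17, weight 8, w·C = 136
T1: finishes 28, weight 7, w·C = 196
T2: finishes 40, weight 2, w·C = 80
Sum = 63+136+196+80 = 475.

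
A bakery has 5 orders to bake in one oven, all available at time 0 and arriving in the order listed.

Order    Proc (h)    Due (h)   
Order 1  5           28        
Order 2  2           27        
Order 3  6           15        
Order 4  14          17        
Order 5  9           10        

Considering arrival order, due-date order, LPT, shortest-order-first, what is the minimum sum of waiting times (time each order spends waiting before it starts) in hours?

FIFO (arrival order): Order 1 Order 2 Order 3 Order 4 Order 5.
Order 1: waits 0, runs 0→5
Order 2: waits 5, runs 5→7
Order 3: waits 7, runs 7→13
Order 4: waits 13, runs 13→27
Order 5: waits 27, runs 27→36
Sum = 0+5+7+13+27 = 52.
EDD (increasing due date): Order 5 Order 3 Order 4 Order 2 Order 1.
Order 5: waits 0, runs 0→9
Order 3: waits 9, runs 9→15
Order 4: waits 15, runs 15→29
Order 2: waits 29, runs 29→31
Order 1: waits 31, runs 31→36
Sum = 0+9+15+29+31 = 84.
LPT (decreasing processing time): Order 4 Order 5 Order 3 Order 1 Order 2.
Order 4: waits 0, runs 0→14
Order 5: waits 14, runs 14→23
Order 3: waits 23, runs 23→29
Order 1: waits 29, runs 29→34
Order 2: waits 34, runs 34→36
Sum = 0+14+23+29+34 = 100.
SPT (increasing processing time): Order 2 Order 1 Order 3 Order 5 Order 4.
Order 2: waits 0, runs 0→2
Order 1: waits 2, runs 2→7
Order 3: waits 7, runs 7→13
Order 5: waits 13, runs 13→22
Order 4: waits 22, runs 22→36
Sum = 0+2+7+13+22 = 44.
FIFO 52, EDD 84, LPT 100, SPT 44 → minimum 44.

44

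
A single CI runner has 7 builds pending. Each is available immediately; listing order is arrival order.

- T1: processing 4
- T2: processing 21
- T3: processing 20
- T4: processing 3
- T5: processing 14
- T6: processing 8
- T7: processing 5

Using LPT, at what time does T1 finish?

LPT (decreasing processing time): T2 T3 T5 T6 T7 T1 T4.
T2: 0→21
T3: 21→41
T5: 41→55
T6: 55→63
T7: 63→68
T1: 68→72

72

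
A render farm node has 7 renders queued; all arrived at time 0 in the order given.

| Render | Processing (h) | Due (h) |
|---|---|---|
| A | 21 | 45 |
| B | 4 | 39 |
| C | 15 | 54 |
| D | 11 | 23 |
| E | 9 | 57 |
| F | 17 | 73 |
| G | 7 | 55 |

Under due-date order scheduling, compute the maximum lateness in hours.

EDD (increasing due date): D B A C G E F.
D: 0→11, due 23, lateness -12
B: 11→15, due 39, lateness -24
A: 15→36, due 45, lateness -9
C: 36→51, due 54, lateness -3
G: 51→58, due 55, lateness 3
E: 58→67, due 57, lateness 10
F: 67→84, due 73, lateness 11
Maximum = 11.

11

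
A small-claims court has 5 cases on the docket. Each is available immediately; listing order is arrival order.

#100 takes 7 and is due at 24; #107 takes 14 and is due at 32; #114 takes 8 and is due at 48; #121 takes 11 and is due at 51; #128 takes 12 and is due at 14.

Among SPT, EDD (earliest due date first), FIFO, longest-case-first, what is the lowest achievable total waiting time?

SPT (increasing processing time): #100 #114 #121 #128 #107.
#100: waits 0, runs 0→7
#114: waits 7, runs 7→15
#121: waits 15, runs 15→26
#128: waits 26, runs 26→38
#107: waits 38, runs 38→52
Sum = 0+7+15+26+38 = 86.
EDD (increasing due date): #128 #100 #107 #114 #121.
#128: waits 0, runs 0→12
#100: waits 12, runs 12→19
#107: waits 19, runs 19→33
#114: waits 33, runs 33→41
#121: waits 41, runs 41→52
Sum = 0+12+19+33+41 = 105.
FIFO (arrival order): #100 #107 #114 #121 #128.
#100: waits 0, runs 0→7
#107: waits 7, runs 7→21
#114: waits 21, runs 21→29
#121: waits 29, runs 29→40
#128: waits 40, runs 40→52
Sum = 0+7+21+29+40 = 97.
LPT (decreasing processing time): #107 #128 #121 #114 #100.
#107: waits 0, runs 0→14
#128: waits 14, runs 14→26
#121: waits 26, runs 26→37
#114: waits 37, runs 37→45
#100: waits 45, runs 45→52
Sum = 0+14+26+37+45 = 122.
SPT 86, EDD 105, FIFO 97, LPT 122 → minimum 86.

86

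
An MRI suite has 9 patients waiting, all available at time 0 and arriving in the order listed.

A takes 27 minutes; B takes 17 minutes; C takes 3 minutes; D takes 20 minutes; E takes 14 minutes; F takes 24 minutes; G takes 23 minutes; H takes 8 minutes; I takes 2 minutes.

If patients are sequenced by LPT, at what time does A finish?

LPT (decreasing processing time): A F G D B E H C I.
A: 0→27

27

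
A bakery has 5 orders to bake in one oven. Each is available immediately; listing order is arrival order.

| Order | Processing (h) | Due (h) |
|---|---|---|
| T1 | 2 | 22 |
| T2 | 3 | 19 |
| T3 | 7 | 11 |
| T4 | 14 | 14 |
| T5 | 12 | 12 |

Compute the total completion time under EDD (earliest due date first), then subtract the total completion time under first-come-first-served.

50

EDD (increasing due date): T3 T5 T4 T2 T1.
T3: 0→7
T5: 7→19
T4: 19→33
T2: 33→36
T1: 36→38
Sum = 7+19+33+36+38 = 133.
FIFO (arrival order): T1 T2 T3 T4 T5.
T1: 0→2
T2: 2→5
T3: 5→12
T4: 12→26
T5: 26→38
Sum = 2+5+12+26+38 = 83.
Difference = 133 − 83 = 50.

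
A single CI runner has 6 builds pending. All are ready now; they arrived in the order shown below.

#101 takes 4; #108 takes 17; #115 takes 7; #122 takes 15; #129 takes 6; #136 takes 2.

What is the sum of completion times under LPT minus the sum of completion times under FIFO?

LPT (decreasing processing time): #108 #122 #115 #129 #101 #136.
#108: 0→17
#122: 17→32
#115: 32→39
#129: 39→45
#101: 45→49
#136: 49→51
Sum = 17+32+39+45+49+51 = 233.
FIFO (arrival order): #101 #108 #115 #122 #129 #136.
#101: 0→4
#108: 4→21
#115: 21→28
#122: 28→43
#129: 43→49
#136: 49→51
Sum = 4+21+28+43+49+51 = 196.
Difference = 233 − 196 = 37.

37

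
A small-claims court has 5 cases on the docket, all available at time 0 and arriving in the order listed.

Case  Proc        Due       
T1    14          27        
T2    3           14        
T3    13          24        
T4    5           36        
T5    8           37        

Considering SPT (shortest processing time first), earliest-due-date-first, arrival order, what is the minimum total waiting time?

56

SPT (increasing processing time): T2 T4 T5 T3 T1.
T2: waits 0, runs 0→3
T4: waits 3, runs 3→8
T5: waits 8, runs 8→16
T3: waits 16, runs 16→29
T1: waits 29, runs 29→43
Sum = 0+3+8+16+29 = 56.
EDD (increasing due date): T2 T3 T1 T4 T5.
T2: waits 0, runs 0→3
T3: waits 3, runs 3→16
T1: waits 16, runs 16→30
T4: waits 30, runs 30→35
T5: waits 35, runs 35→43
Sum = 0+3+16+30+35 = 84.
FIFO (arrival order): T1 T2 T3 T4 T5.
T1: waits 0, runs 0→14
T2: waits 14, runs 14→17
T3: waits 17, runs 17→30
T4: waits 30, runs 30→35
T5: waits 35, runs 35→43
Sum = 0+14+17+30+35 = 96.
SPT 56, EDD 84, FIFO 96 → minimum 56.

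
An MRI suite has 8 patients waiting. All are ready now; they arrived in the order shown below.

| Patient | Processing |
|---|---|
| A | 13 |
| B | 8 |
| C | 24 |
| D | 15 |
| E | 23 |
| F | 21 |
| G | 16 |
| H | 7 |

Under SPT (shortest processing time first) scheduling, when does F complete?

SPT (increasing processing time): H B A D G F E C.
H: 0→7
B: 7→15
A: 15→28
D: 28→43
G: 43→59
F: 59→80

80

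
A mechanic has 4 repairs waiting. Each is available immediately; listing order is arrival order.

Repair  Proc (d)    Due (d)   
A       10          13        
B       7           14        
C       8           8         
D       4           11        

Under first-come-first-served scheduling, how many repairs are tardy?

3

FIFO (arrival order): A B C D.
A: 0→10, due 13, tardiness 0
B: 10→17, due 14, tardiness 3
C: 17→25, due 8, tardiness 17
D: 25→29, due 11, tardiness 18
Late repairs: 3.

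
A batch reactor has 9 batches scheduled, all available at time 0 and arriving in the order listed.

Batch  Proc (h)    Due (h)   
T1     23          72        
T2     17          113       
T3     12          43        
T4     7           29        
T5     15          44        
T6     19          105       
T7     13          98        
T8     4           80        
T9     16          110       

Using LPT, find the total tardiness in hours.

262

LPT (decreasing processing time): T1 T6 T2 T9 T5 T7 T3 T4 T8.
T1: 0→23, due 72, tardiness 0
T6: 23→42, due 105, tardiness 0
T2: 42→59, due 113, tardiness 0
T9: 59→75, due 110, tardiness 0
T5: 75→90, due 44, tardiness 46
T7: 90→103, due 98, tardiness 5
T3: 103→115, due 43, tardiness 72
T4: 115→122, due 29, tardiness 93
T8: 122→126, due 80, tardiness 46
Sum = 0+0+0+0+46+5+72+93+46 = 262.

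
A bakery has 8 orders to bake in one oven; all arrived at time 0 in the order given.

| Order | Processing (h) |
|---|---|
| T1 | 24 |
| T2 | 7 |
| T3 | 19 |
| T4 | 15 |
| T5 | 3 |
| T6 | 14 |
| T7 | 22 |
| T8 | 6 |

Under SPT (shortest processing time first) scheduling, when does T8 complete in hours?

SPT (increasing processing time): T5 T8 T2 T6 T4 T3 T7 T1.
T5: 0→3
T8: 3→9

9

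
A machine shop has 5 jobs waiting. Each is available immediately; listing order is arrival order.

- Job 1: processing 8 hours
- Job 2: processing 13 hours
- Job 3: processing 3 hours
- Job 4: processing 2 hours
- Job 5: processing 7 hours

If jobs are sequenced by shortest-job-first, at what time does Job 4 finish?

2

SPT (increasing processing time): Job 4 Job 3 Job 5 Job 1 Job 2.
Job 4: 0→2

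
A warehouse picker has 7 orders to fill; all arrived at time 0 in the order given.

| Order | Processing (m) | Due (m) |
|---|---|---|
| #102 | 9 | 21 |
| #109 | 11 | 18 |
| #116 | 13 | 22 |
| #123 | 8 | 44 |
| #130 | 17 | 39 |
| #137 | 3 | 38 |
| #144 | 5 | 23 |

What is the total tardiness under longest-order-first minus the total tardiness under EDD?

72

LPT (decreasing processing time): #130 #116 #109 #102 #123 #144 #137.
#130: 0→17, due 39, tardiness 0
#116: 17→30, due 22, tardiness 8
#109: 30→41, due 18, tardiness 23
#102: 41→50, due 21, tardiness 29
#123: 50→58, due 44, tardiness 14
#144: 58→63, due 23, tardiness 40
#137: 63→66, due 38, tardiness 28
Sum = 0+8+23+29+14+40+28 = 142.
EDD (increasing due date): #109 #102 #116 #144 #137 #130 #123.
#109: 0→11, due 18, tardiness 0
#102: 11→20, due 21, tardiness 0
#116: 20→33, due 22, tardiness 11
#144: 33→38, due 23, tardiness 15
#137: 38→41, due 38, tardiness 3
#130: 41→58, due 39, tardiness 19
#123: 58→66, due 44, tardiness 22
Sum = 0+0+11+15+3+19+22 = 70.
Difference = 142 − 70 = 72.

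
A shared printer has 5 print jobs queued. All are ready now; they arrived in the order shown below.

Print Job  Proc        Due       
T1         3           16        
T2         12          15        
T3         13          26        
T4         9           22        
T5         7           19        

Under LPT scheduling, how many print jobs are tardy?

LPT (decreasing processing time): T3 T2 T4 T5 T1.
T3: 0→13, due 26, tardiness 0
T2: 13→25, due 15, tardiness 10
T4: 25→34, due 22, tardiness 12
T5: 34→41, due 19, tardiness 22
T1: 41→44, due 16, tardiness 28
Late print jobs: 4.

4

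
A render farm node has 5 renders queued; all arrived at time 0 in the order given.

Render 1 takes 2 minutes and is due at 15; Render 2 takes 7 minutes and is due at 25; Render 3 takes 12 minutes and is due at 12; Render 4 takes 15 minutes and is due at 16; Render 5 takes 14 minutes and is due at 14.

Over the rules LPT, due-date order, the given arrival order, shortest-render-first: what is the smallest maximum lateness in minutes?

LPT (decreasing processing time): Render 4 Render 5 Render 3 Render 2 Render 1.
Render 4: 0→15, due 16, lateness -1
Render 5: 15→29, due 14, lateness 15
Render 3: 29→41, due 12, lateness 29
Render 2: 41→48, due 25, lateness 23
Render 1: 48→50, due 15, lateness 35
Maximum = 35.
EDD (increasing due date): Render 3 Render 5 Render 1 Render 4 Render 2.
Render 3: 0→12, due 12, lateness 0
Render 5: 12→26, due 14, lateness 12
Render 1: 26→28, due 15, lateness 13
Render 4: 28→43, due 16, lateness 27
Render 2: 43→50, due 25, lateness 25
Maximum = 27.
FIFO (arrival order): Render 1 Render 2 Render 3 Render 4 Render 5.
Render 1: 0→2, due 15, lateness -13
Render 2: 2→9, due 25, lateness -16
Render 3: 9→21, due 12, lateness 9
Render 4: 21→36, due 16, lateness 20
Render 5: 36→50, due 14, lateness 36
Maximum = 36.
SPT (increasing processing time): Render 1 Render 2 Render 3 Render 5 Render 4.
Render 1: 0→2, due 15, lateness -13
Render 2: 2→9, due 25, lateness -16
Render 3: 9→21, due 12, lateness 9
Render 5: 21→35, due 14, lateness 21
Render 4: 35→50, due 16, lateness 34
Maximum = 34.
LPT 35, EDD 27, FIFO 36, SPT 34 → minimum 27.

27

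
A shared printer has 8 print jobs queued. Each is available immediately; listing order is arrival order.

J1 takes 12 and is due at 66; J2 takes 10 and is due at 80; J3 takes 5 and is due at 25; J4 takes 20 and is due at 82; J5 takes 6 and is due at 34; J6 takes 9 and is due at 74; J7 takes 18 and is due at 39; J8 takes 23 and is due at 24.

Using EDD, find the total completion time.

460

EDD (increasing due date): J8 J3 J5 J7 J1 J6 J2 J4.
J8: 0→23
J3: 23→28
J5: 28→34
J7: 34→52
J1: 52→64
J6: 64→73
J2: 73→83
J4: 83→103
Sum = 23+28+34+52+64+73+83+103 = 460.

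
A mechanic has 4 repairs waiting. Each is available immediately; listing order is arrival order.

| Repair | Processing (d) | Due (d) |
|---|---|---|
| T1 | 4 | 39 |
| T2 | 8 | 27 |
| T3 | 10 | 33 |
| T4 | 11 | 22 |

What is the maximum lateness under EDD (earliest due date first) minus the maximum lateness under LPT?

EDD (increasing due date): T4 T2 T3 T1.
T4: 0→11, due 22, lateness -11
T2: 11→19, due 27, lateness -8
T3: 19→29, due 33, lateness -4
T1: 29→33, due 39, lateness -6
Maximum = -4.
LPT (decreasing processing time): T4 T3 T2 T1.
T4: 0→11, due 22, lateness -11
T3: 11→21, due 33, lateness -12
T2: 21→29, due 27, lateness 2
T1: 29→33, due 39, lateness -6
Maximum = 2.
Difference = -4 − 2 = -6.

-6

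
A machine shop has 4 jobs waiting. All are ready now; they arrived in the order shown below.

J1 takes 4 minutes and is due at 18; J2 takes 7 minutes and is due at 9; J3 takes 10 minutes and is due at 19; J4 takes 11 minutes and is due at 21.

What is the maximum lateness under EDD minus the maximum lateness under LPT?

-8

EDD (increasing due date): J2 J1 J3 J4.
J2: 0→7, due 9, lateness -2
J1: 7→11, due 18, lateness -7
J3: 11→21, due 19, lateness 2
J4: 21→32, due 21, lateness 11
Maximum = 11.
LPT (decreasing processing time): J4 J3 J2 J1.
J4: 0→11, due 21, lateness -10
J3: 11→21, due 19, lateness 2
J2: 21→28, due 9, lateness 19
J1: 28→32, due 18, lateness 14
Maximum = 19.
Difference = 11 − 19 = -8.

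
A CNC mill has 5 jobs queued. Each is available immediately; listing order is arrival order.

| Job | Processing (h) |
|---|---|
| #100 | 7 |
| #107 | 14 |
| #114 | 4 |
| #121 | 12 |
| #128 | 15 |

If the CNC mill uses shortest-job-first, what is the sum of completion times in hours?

SPT (increasing processing time): #114 #100 #121 #107 #128.
#114: 0→4
#100: 4→11
#121: 11→23
#107: 23→37
#128: 37→52
Sum = 4+11+23+37+52 = 127.

127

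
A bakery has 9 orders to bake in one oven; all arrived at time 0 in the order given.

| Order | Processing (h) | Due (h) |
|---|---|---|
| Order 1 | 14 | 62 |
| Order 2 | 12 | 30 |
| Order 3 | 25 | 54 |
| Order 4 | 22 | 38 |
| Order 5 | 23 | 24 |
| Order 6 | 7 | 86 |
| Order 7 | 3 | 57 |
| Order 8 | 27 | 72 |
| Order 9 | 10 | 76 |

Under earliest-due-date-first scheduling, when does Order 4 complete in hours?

EDD (increasing due date): Order 5 Order 2 Order 4 Order 3 Order 7 Order 1 Order 8 Order 9 Order 6.
Order 5: 0→23
Order 2: 23→35
Order 4: 35→57

57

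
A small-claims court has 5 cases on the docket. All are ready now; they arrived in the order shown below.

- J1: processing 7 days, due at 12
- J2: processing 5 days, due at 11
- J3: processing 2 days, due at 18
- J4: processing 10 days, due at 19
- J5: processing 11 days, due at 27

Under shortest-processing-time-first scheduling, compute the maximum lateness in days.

SPT (increasing processing time): J3 J2 J1 J4 J5.
J3: 0→2, due 18, lateness -16
J2: 2→7, due 11, lateness -4
J1: 7→14, due 12, lateness 2
J4: 14→24, due 19, lateness 5
J5: 24→35, due 27, lateness 8
Maximum = 8.

8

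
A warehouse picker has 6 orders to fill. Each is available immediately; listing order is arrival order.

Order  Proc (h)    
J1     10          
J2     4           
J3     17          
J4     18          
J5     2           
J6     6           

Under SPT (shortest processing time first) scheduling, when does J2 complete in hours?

6

SPT (increasing processing time): J5 J2 J6 J1 J3 J4.
J5: 0→2
J2: 2→6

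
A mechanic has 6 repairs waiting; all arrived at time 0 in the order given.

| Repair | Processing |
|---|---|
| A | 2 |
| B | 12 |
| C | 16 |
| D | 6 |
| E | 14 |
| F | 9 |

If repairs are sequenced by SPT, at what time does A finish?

2

SPT (increasing processing time): A D F B E C.
A: 0→2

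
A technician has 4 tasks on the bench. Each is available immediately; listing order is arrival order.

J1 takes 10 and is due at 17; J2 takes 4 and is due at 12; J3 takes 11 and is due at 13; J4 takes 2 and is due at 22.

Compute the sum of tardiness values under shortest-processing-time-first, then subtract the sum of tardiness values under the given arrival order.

SPT (increasing processing time): J4 J2 J1 J3.
J4: 0→2, due 22, tardiness 0
J2: 2→6, due 12, tardiness 0
J1: 6→16, due 17, tardiness 0
J3: 16→27, due 13, tardiness 14
Sum = 0+0+0+14 = 14.
FIFO (arrival order): J1 J2 J3 J4.
J1: 0→10, due 17, tardiness 0
J2: 10→14, due 12, tardiness 2
J3: 14→25, due 13, tardiness 12
J4: 25→27, due 22, tardiness 5
Sum = 0+2+12+5 = 19.
Difference = 14 − 19 = -5.

-5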